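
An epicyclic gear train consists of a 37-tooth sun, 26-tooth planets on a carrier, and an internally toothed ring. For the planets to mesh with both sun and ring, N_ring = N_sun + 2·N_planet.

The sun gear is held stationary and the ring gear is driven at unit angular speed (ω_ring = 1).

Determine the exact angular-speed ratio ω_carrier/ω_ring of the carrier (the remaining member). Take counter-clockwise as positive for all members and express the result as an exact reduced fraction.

89/126

N_ring = 37 + 2·26 = 89
37(ω_s−ω_c) = −89(ω_r−ω_c),  ω_s=0, ω_r=1
37(0−ω_c) = −89(1−ω_c)  ⇒  126ω_c = 89  ⇒  ω_c = 89/126
ω_c/ω_r = 89/126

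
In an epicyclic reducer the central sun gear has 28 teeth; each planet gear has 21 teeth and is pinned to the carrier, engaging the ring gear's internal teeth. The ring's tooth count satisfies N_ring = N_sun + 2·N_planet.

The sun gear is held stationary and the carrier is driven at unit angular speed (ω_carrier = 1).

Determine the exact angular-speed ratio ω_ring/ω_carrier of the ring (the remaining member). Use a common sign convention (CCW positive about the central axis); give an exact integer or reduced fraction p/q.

N_ring = 28 + 2·21 = 70
28(ω_s−ω_c) = −70(ω_r−ω_c),  ω_s=0, ω_c=1
ω_r = 1 − (28/70)(0−1) = 7/5
ω_r/ω_c = 7/5

7/5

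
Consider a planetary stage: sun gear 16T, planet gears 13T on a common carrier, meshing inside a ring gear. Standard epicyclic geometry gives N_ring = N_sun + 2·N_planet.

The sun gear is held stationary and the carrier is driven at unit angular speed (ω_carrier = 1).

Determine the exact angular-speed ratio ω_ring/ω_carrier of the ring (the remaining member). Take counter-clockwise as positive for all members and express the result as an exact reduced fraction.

N_ring = 16 + 2·13 = 42
16(ω_s−ω_c) = −42(ω_r−ω_c),  ω_s=0, ω_c=1
ω_r = 1 − (16/42)(0−1) = 29/21
ω_r/ω_c = 29/21

29/21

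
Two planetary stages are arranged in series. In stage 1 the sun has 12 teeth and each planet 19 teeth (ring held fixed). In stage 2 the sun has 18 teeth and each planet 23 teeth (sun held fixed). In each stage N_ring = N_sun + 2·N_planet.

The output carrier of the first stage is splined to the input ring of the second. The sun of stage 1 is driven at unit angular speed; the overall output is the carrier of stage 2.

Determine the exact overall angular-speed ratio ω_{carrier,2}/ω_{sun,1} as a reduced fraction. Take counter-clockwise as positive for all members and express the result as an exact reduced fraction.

192/1271

Stage 1: N_ring = 12 + 2·19 = 50
Stage 1: 12(ω_s−ω_c) = −50(ω_r−ω_c),  ω_r=0, ω_s=1
Stage 1: 12(1−ω_c) = −50(0−ω_c)  ⇒  62ω_c = 12  ⇒  ω_c = 6/31
  ⇒ ω_c¹/ω_s¹ = 6/31
Stage 2: N_ring = 18 + 2·23 = 64
Stage 2: 18(ω_s−ω_c) = −64(ω_r−ω_c),  ω_s=0, ω_r=1
Stage 2: 18(0−ω_c) = −64(1−ω_c)  ⇒  82ω_c = 64  ⇒  ω_c = 32/41
  ⇒ ω_c²/ω_r² = 32/41
Coupling ω_r² = ω_c¹ ⇒ overall = 6/31 × 32/41 = 192/1271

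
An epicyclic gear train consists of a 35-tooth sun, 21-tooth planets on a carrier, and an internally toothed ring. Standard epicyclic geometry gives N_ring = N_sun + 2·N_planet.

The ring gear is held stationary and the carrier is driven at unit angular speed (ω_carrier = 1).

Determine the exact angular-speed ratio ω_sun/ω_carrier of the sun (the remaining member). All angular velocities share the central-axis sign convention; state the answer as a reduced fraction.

16/5

N_ring = 35 + 2·21 = 77
35(ω_s−ω_c) = −77(ω_r−ω_c),  ω_r=0, ω_c=1
ω_s = 1 − (77/35)(0−1) = 16/5
ω_s/ω_c = 16/5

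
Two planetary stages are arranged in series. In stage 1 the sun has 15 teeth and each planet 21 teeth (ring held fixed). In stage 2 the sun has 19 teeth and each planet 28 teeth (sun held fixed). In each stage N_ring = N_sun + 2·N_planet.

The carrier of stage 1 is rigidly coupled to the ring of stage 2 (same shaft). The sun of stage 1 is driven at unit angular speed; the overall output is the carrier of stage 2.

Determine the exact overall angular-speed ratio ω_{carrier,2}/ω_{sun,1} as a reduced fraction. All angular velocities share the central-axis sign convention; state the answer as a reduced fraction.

Stage 1: N_ring = 15 + 2·21 = 57
Stage 1: 15(ω_s−ω_c) = −57(ω_r−ω_c),  ω_r=0, ω_s=1
Stage 1: 15(1−ω_c) = −57(0−ω_c)  ⇒  72ω_c = 15  ⇒  ω_c = 5/24
  ⇒ ω_c¹/ω_s¹ = 5/24
Stage 2: N_ring = 19 + 2·28 = 75
Stage 2: 19(ω_s−ω_c) = −75(ω_r−ω_c),  ω_s=0, ω_r=1
Stage 2: 19(0−ω_c) = −75(1−ω_c)  ⇒  94ω_c = 75  ⇒  ω_c = 75/94
  ⇒ ω_c²/ω_r² = 75/94
Coupling ω_r² = ω_c¹ ⇒ overall = 5/24 × 75/94 = 125/752

125/752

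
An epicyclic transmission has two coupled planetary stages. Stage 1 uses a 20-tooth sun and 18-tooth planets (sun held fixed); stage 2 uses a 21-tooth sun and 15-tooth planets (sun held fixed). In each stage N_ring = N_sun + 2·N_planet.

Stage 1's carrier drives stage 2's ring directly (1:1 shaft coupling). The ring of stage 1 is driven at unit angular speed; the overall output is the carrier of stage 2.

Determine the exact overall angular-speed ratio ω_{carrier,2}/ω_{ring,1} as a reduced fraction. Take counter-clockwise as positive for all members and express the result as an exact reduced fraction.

119/228

Stage 1: N_ring = 20 + 2·18 = 56
Stage 1: 20(ω_s−ω_c) = −56(ω_r−ω_c),  ω_s=0, ω_r=1
Stage 1: 20(0−ω_c) = −56(1−ω_c)  ⇒  76ω_c = 56  ⇒  ω_c = 14/19
  ⇒ ω_c¹/ω_r¹ = 14/19
Stage 2: N_ring = 21 + 2·15 = 51
Stage 2: 21(ω_s−ω_c) = −51(ω_r−ω_c),  ω_s=0, ω_r=1
Stage 2: 21(0−ω_c) = −51(1−ω_c)  ⇒  72ω_c = 51  ⇒  ω_c = 17/24
  ⇒ ω_c²/ω_r² = 17/24
Coupling ω_r² = ω_c¹ ⇒ overall = 14/19 × 17/24 = 119/228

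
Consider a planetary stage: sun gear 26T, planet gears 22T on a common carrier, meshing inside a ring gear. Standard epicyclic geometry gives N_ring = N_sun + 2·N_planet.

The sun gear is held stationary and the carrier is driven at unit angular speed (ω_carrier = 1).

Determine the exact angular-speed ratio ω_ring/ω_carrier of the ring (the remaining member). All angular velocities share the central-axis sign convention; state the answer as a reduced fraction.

N_ring = 26 + 2·22 = 70
26(ω_s−ω_c) = −70(ω_r−ω_c),  ω_s=0, ω_c=1
ω_r = 1 − (26/70)(0−1) = 48/35
ω_r/ω_c = 48/35

48/35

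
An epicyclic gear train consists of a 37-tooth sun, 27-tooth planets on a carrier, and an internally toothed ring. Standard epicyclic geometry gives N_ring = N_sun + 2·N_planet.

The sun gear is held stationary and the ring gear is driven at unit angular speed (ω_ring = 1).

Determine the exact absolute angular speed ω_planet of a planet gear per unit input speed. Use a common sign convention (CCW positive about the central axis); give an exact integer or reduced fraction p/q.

91/54

N_ring = 37 + 2·27 = 91
37(ω_s−ω_c) = −91(ω_r−ω_c),  ω_s=0, ω_r=1
37(0−ω_c) = −91(1−ω_c)  ⇒  128ω_c = 91  ⇒  ω_c = 91/128
sun–planet: 37·(0−91/128) = −27·(ω_p−ω_c)  ⇒  ω_p−ω_c = −(37/27)·(-91/128) = 3367/3456
ω_p = 91/128 + 3367/3456 = 91/54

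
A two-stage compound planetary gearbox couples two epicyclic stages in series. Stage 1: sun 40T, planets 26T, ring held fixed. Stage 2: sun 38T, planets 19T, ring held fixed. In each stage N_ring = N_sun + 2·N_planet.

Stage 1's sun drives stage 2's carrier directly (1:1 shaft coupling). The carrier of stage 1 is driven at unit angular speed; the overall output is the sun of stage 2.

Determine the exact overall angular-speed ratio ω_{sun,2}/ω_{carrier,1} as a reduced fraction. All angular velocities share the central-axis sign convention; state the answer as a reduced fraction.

99/10

Stage 1: N_ring = 40 + 2·26 = 92
Stage 1: 40(ω_s−ω_c) = −92(ω_r−ω_c),  ω_r=0, ω_c=1
Stage 1: ω_s = 1 − (92/40)(0−1) = 33/10
  ⇒ ω_s¹/ω_c¹ = 33/10
Stage 2: N_ring = 38 + 2·19 = 76
Stage 2: 38(ω_s−ω_c) = −76(ω_r−ω_c),  ω_r=0, ω_c=1
Stage 2: ω_s = 1 − (76/38)(0−1) = 3
  ⇒ ω_s²/ω_c² = 3
Coupling ω_c² = ω_s¹ ⇒ overall = 33/10 × 3 = 99/10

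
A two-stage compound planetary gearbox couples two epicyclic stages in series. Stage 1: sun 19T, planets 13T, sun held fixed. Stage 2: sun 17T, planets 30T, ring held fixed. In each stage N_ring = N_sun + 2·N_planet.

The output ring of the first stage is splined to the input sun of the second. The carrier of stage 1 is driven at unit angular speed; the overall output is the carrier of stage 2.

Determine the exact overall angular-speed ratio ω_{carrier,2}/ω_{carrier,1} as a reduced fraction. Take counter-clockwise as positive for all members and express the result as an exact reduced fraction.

Stage 1: N_ring = 19 + 2·13 = 45
Stage 1: 19(ω_s−ω_c) = −45(ω_r−ω_c),  ω_s=0, ω_c=1
Stage 1: ω_r = 1 − (19/45)(0−1) = 64/45
  ⇒ ω_r¹/ω_c¹ = 64/45
Stage 2: N_ring = 17 + 2·30 = 77
Stage 2: 17(ω_s−ω_c) = −77(ω_r−ω_c),  ω_r=0, ω_s=1
Stage 2: 17(1−ω_c) = −77(0−ω_c)  ⇒  94ω_c = 17  ⇒  ω_c = 17/94
  ⇒ ω_c²/ω_s² = 17/94
Coupling ω_s² = ω_r¹ ⇒ overall = 64/45 × 17/94 = 544/2115

544/2115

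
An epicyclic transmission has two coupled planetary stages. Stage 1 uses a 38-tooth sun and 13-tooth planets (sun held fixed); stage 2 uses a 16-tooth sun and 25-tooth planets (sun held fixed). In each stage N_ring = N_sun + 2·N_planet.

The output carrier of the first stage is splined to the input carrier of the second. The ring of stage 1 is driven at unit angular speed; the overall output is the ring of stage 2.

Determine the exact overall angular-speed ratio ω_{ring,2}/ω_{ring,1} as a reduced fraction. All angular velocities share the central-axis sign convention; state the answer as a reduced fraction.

Stage 1: N_ring = 38 + 2·13 = 64
Stage 1: 38(ω_s−ω_c) = −64(ω_r−ω_c),  ω_s=0, ω_r=1
Stage 1: 38(0−ω_c) = −64(1−ω_c)  ⇒  102ω_c = 64  ⇒  ω_c = 32/51
  ⇒ ω_c¹/ω_r¹ = 32/51
Stage 2: N_ring = 16 + 2·25 = 66
Stage 2: 16(ω_s−ω_c) = −66(ω_r−ω_c),  ω_s=0, ω_c=1
Stage 2: ω_r = 1 − (16/66)(0−1) = 41/33
  ⇒ ω_r²/ω_c² = 41/33
Coupling ω_c² = ω_c¹ ⇒ overall = 32/51 × 41/33 = 1312/1683

1312/1683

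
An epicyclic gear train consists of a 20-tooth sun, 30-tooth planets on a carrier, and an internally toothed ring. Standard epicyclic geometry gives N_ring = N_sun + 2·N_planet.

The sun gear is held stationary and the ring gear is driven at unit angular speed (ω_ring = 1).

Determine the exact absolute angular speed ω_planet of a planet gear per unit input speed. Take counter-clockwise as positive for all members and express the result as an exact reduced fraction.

4/3

N_ring = 20 + 2·30 = 80
20(ω_s−ω_c) = −80(ω_r−ω_c),  ω_s=0, ω_r=1
20(0−ω_c) = −80(1−ω_c)  ⇒  100ω_c = 80  ⇒  ω_c = 4/5
sun–planet: 20·(0−4/5) = −30·(ω_p−ω_c)  ⇒  ω_p−ω_c = −(20/30)·(-4/5) = 8/15
ω_p = 4/5 + 8/15 = 4/3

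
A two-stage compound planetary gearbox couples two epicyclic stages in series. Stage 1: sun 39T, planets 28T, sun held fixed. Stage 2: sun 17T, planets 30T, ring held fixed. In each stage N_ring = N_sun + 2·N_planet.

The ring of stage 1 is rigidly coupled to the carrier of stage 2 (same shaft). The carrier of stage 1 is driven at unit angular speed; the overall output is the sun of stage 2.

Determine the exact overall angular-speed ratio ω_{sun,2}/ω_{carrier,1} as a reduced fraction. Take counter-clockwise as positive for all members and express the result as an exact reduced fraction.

Stage 1: N_ring = 39 + 2·28 = 95
Stage 1: 39(ω_s−ω_c) = −95(ω_r−ω_c),  ω_s=0, ω_c=1
Stage 1: ω_r = 1 − (39/95)(0−1) = 134/95
  ⇒ ω_r¹/ω_c¹ = 134/95
Stage 2: N_ring = 17 + 2·30 = 77
Stage 2: 17(ω_s−ω_c) = −77(ω_r−ω_c),  ω_r=0, ω_c=1
Stage 2: ω_s = 1 − (77/17)(0−1) = 94/17
  ⇒ ω_s²/ω_c² = 94/17
Coupling ω_c² = ω_r¹ ⇒ overall = 134/95 × 94/17 = 12596/1615

12596/1615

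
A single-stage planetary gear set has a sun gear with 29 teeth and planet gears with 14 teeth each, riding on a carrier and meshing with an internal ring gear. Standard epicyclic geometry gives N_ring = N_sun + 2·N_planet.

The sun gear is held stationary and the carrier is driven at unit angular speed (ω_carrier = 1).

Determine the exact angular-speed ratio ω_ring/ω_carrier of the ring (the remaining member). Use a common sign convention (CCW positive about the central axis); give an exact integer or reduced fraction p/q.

86/57

N_ring = 29 + 2·14 = 57
29(ω_s−ω_c) = −57(ω_r−ω_c),  ω_s=0, ω_c=1
ω_r = 1 − (29/57)(0−1) = 86/57
ω_r/ω_c = 86/57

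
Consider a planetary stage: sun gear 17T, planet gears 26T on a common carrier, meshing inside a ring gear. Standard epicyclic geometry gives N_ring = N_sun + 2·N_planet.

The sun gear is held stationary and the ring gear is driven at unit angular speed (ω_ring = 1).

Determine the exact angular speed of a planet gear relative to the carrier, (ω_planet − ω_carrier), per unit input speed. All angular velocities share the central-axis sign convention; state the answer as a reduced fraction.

1173/2236

N_ring = 17 + 2·26 = 69
17(ω_s−ω_c) = −69(ω_r−ω_c),  ω_s=0, ω_r=1
17(0−ω_c) = −69(1−ω_c)  ⇒  86ω_c = 69  ⇒  ω_c = 69/86
sun–planet: 17·(0−69/86) = −26·(ω_p−ω_c)  ⇒  ω_p−ω_c = −(17/26)·(-69/86) = 1173/2236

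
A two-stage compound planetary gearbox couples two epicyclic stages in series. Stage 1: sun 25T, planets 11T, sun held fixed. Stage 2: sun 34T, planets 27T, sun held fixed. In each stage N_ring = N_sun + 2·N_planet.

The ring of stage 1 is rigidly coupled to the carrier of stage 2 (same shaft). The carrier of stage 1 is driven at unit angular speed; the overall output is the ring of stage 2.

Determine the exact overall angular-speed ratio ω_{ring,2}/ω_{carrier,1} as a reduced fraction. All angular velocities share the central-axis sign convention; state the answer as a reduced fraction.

1098/517

Stage 1: N_ring = 25 + 2·11 = 47
Stage 1: 25(ω_s−ω_c) = −47(ω_r−ω_c),  ω_s=0, ω_c=1
Stage 1: ω_r = 1 − (25/47)(0−1) = 72/47
  ⇒ ω_r¹/ω_c¹ = 72/47
Stage 2: N_ring = 34 + 2·27 = 88
Stage 2: 34(ω_s−ω_c) = −88(ω_r−ω_c),  ω_s=0, ω_c=1
Stage 2: ω_r = 1 − (34/88)(0−1) = 61/44
  ⇒ ω_r²/ω_c² = 61/44
Coupling ω_c² = ω_r¹ ⇒ overall = 72/47 × 61/44 = 1098/517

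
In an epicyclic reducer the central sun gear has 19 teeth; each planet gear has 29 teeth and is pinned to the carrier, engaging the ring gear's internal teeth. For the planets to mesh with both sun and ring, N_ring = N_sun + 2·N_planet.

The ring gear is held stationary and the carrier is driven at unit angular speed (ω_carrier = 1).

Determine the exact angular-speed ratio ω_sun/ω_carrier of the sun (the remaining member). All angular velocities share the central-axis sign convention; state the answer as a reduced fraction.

N_ring = 19 + 2·29 = 77
19(ω_s−ω_c) = −77(ω_r−ω_c),  ω_r=0, ω_c=1
ω_s = 1 − (77/19)(0−1) = 96/19
ω_s/ω_c = 96/19

96/19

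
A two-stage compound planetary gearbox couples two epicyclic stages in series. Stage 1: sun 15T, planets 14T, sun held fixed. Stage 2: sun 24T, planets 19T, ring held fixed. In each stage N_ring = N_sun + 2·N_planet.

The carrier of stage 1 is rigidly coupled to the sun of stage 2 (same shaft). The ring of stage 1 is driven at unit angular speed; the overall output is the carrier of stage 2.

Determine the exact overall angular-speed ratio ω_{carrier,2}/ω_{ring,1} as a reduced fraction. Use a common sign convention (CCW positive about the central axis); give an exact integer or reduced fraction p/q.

6/29

Stage 1: N_ring = 15 + 2·14 = 43
Stage 1: 15(ω_s−ω_c) = −43(ω_r−ω_c),  ω_s=0, ω_r=1
Stage 1: 15(0−ω_c) = −43(1−ω_c)  ⇒  58ω_c = 43  ⇒  ω_c = 43/58
  ⇒ ω_c¹/ω_r¹ = 43/58
Stage 2: N_ring = 24 + 2·19 = 62
Stage 2: 24(ω_s−ω_c) = −62(ω_r−ω_c),  ω_r=0, ω_s=1
Stage 2: 24(1−ω_c) = −62(0−ω_c)  ⇒  86ω_c = 24  ⇒  ω_c = 12/43
  ⇒ ω_c²/ω_s² = 12/43
Coupling ω_s² = ω_c¹ ⇒ overall = 43/58 × 12/43 = 6/29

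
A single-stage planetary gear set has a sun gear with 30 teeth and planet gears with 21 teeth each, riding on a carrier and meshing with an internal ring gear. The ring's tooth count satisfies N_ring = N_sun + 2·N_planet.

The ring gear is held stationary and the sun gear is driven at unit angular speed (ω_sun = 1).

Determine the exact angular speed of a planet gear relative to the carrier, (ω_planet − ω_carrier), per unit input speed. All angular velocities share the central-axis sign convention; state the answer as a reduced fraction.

N_ring = 30 + 2·21 = 72
30(ω_s−ω_c) = −72(ω_r−ω_c),  ω_r=0, ω_s=1
30(1−ω_c) = −72(0−ω_c)  ⇒  102ω_c = 30  ⇒  ω_c = 5/17
sun–planet: 30·(1−5/17) = −21·(ω_p−ω_c)  ⇒  ω_p−ω_c = −(30/21)·(12/17) = -120/119

-120/119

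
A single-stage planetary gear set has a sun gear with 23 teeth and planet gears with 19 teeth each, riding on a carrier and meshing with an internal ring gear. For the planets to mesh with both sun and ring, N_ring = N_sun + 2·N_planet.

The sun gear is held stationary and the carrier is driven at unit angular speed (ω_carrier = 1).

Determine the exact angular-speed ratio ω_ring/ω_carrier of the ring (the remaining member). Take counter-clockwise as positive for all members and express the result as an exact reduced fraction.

84/61

N_ring = 23 + 2·19 = 61
23(ω_s−ω_c) = −61(ω_r−ω_c),  ω_s=0, ω_c=1
ω_r = 1 − (23/61)(0−1) = 84/61
ω_r/ω_c = 84/61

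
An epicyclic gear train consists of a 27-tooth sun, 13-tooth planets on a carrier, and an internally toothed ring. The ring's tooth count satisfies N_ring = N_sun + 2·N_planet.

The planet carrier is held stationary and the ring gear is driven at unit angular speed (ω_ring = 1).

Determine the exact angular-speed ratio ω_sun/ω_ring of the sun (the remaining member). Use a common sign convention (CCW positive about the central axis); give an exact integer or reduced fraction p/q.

N_ring = 27 + 2·13 = 53
27(ω_s−ω_c) = −53(ω_r−ω_c),  ω_c=0, ω_r=1
ω_s = 0 − (53/27)(1−0) = -53/27
ω_s/ω_r = -53/27

-53/27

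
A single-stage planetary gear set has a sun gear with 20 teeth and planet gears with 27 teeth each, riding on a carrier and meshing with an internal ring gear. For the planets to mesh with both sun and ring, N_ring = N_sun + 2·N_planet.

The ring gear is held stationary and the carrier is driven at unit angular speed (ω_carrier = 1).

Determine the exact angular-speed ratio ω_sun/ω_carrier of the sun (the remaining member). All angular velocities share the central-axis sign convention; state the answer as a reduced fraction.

47/10

N_ring = 20 + 2·27 = 74
20(ω_s−ω_c) = −74(ω_r−ω_c),  ω_r=0, ω_c=1
ω_s = 1 − (74/20)(0−1) = 47/10
ω_s/ω_c = 47/10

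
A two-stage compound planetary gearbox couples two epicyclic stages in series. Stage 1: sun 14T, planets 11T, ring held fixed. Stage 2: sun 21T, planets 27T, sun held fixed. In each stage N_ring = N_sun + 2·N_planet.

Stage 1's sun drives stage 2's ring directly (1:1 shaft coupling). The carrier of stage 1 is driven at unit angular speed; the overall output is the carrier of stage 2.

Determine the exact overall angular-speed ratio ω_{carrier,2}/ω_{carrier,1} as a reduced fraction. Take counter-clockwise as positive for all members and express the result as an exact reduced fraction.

625/224

Stage 1: N_ring = 14 + 2·11 = 36
Stage 1: 14(ω_s−ω_c) = −36(ω_r−ω_c),  ω_r=0, ω_c=1
Stage 1: ω_s = 1 − (36/14)(0−1) = 25/7
  ⇒ ω_s¹/ω_c¹ = 25/7
Stage 2: N_ring = 21 + 2·27 = 75
Stage 2: 21(ω_s−ω_c) = −75(ω_r−ω_c),  ω_s=0, ω_r=1
Stage 2: 21(0−ω_c) = −75(1−ω_c)  ⇒  96ω_c = 75  ⇒  ω_c = 25/32
  ⇒ ω_c²/ω_r² = 25/32
Coupling ω_r² = ω_s¹ ⇒ overall = 25/7 × 25/32 = 625/224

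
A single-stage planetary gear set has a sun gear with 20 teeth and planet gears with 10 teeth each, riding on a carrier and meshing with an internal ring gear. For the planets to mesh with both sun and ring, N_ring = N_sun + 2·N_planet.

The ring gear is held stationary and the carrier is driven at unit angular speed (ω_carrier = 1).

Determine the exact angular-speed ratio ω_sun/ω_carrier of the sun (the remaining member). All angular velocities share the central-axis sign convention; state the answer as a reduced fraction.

N_ring = 20 + 2·10 = 40
20(ω_s−ω_c) = −40(ω_r−ω_c),  ω_r=0, ω_c=1
ω_s = 1 − (40/20)(0−1) = 3
ω_s/ω_c = 3

3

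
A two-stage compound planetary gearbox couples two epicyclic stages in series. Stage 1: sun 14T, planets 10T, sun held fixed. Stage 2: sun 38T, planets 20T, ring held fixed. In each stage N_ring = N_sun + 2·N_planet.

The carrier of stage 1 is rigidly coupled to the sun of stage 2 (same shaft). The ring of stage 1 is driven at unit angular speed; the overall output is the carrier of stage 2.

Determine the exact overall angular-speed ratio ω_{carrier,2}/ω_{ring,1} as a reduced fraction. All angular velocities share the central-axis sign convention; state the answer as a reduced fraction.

Stage 1: N_ring = 14 + 2·10 = 34
Stage 1: 14(ω_s−ω_c) = −34(ω_r−ω_c),  ω_s=0, ω_r=1
Stage 1: 14(0−ω_c) = −34(1−ω_c)  ⇒  48ω_c = 34  ⇒  ω_c = 17/24
  ⇒ ω_c¹/ω_r¹ = 17/24
Stage 2: N_ring = 38 + 2·20 = 78
Stage 2: 38(ω_s−ω_c) = −78(ω_r−ω_c),  ω_r=0, ω_s=1
Stage 2: 38(1−ω_c) = −78(0−ω_c)  ⇒  116ω_c = 38  ⇒  ω_c = 19/58
  ⇒ ω_c²/ω_s² = 19/58
Coupling ω_s² = ω_c¹ ⇒ overall = 17/24 × 19/58 = 323/1392

323/1392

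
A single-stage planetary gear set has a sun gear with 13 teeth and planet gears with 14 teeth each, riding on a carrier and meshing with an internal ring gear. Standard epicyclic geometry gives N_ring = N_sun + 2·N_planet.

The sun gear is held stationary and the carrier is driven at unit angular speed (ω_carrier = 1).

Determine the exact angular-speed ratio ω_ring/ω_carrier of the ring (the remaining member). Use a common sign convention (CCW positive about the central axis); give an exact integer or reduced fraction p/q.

54/41

N_ring = 13 + 2·14 = 41
13(ω_s−ω_c) = −41(ω_r−ω_c),  ω_s=0, ω_c=1
ω_r = 1 − (13/41)(0−1) = 54/41
ω_r/ω_c = 54/41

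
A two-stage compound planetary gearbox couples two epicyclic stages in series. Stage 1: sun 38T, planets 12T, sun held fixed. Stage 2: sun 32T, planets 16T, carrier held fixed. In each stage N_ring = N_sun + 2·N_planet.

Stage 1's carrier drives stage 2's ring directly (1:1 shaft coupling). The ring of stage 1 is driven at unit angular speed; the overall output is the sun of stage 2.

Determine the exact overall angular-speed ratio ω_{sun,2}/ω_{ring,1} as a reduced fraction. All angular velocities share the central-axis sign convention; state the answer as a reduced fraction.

Stage 1: N_ring = 38 + 2·12 = 62
Stage 1: 38(ω_s−ω_c) = −62(ω_r−ω_c),  ω_s=0, ω_r=1
Stage 1: 38(0−ω_c) = −62(1−ω_c)  ⇒  100ω_c = 62  ⇒  ω_c = 31/50
  ⇒ ω_c¹/ω_r¹ = 31/50
Stage 2: N_ring = 32 + 2·16 = 64
Stage 2: 32(ω_s−ω_c) = −64(ω_r−ω_c),  ω_c=0, ω_r=1
Stage 2: ω_s = 0 − (64/32)(1−0) = -2
  ⇒ ω_s²/ω_r² = -2
Coupling ω_r² = ω_c¹ ⇒ overall = 31/50 × -2 = -31/25

-31/25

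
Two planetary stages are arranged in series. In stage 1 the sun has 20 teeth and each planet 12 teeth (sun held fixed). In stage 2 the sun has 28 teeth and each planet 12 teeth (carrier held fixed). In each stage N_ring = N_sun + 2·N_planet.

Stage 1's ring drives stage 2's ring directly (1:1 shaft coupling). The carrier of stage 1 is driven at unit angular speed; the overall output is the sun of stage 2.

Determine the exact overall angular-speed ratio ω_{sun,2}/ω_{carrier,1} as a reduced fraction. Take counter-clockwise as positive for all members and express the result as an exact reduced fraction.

Stage 1: N_ring = 20 + 2·12 = 44
Stage 1: 20(ω_s−ω_c) = −44(ω_r−ω_c),  ω_s=0, ω_c=1
Stage 1: ω_r = 1 − (20/44)(0−1) = 16/11
  ⇒ ω_r¹/ω_c¹ = 16/11
Stage 2: N_ring = 28 + 2·12 = 52
Stage 2: 28(ω_s−ω_c) = −52(ω_r−ω_c),  ω_c=0, ω_r=1
Stage 2: ω_s = 0 − (52/28)(1−0) = -13/7
  ⇒ ω_s²/ω_r² = -13/7
Coupling ω_r² = ω_r¹ ⇒ overall = 16/11 × -13/7 = -208/77

-208/77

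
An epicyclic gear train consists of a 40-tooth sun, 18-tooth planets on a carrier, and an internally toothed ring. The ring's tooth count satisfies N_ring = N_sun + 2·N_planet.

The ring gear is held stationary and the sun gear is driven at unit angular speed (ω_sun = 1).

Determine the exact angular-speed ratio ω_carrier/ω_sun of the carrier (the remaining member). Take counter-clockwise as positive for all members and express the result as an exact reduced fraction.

N_ring = 40 + 2·18 = 76
40(ω_s−ω_c) = −76(ω_r−ω_c),  ω_r=0, ω_s=1
40(1−ω_c) = −76(0−ω_c)  ⇒  116ω_c = 40  ⇒  ω_c = 10/29
ω_c/ω_s = 10/29

10/29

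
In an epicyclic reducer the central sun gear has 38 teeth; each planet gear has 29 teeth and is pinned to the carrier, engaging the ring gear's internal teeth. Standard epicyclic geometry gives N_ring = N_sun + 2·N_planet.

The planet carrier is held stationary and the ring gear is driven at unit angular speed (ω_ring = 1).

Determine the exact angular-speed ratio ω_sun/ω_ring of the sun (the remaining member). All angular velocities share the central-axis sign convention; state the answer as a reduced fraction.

-48/19

N_ring = 38 + 2·29 = 96
38(ω_s−ω_c) = −96(ω_r−ω_c),  ω_c=0, ω_r=1
ω_s = 0 − (96/38)(1−0) = -48/19
ω_s/ω_r = -48/19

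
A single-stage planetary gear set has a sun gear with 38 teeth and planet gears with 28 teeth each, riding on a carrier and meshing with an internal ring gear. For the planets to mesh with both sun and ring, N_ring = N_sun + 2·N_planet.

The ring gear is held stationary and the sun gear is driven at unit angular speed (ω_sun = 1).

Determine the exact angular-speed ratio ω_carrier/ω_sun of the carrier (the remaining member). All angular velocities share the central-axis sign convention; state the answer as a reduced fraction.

19/66

N_ring = 38 + 2·28 = 94
38(ω_s−ω_c) = −94(ω_r−ω_c),  ω_r=0, ω_s=1
38(1−ω_c) = −94(0−ω_c)  ⇒  132ω_c = 38  ⇒  ω_c = 19/66
ω_c/ω_s = 19/66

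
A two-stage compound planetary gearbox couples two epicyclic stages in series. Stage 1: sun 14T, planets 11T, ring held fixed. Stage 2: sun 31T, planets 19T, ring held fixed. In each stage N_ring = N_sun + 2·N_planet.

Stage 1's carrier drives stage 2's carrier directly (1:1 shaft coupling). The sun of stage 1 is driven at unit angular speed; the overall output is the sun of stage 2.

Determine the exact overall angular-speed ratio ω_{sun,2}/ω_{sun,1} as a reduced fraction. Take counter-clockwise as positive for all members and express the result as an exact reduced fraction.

Stage 1: N_ring = 14 + 2·11 = 36
Stage 1: 14(ω_s−ω_c) = −36(ω_r−ω_c),  ω_r=0, ω_s=1
Stage 1: 14(1−ω_c) = −36(0−ω_c)  ⇒  50ω_c = 14  ⇒  ω_c = 7/25
  ⇒ ω_c¹/ω_s¹ = 7/25
Stage 2: N_ring = 31 + 2·19 = 69
Stage 2: 31(ω_s−ω_c) = −69(ω_r−ω_c),  ω_r=0, ω_c=1
Stage 2: ω_s = 1 − (69/31)(0−1) = 100/31
  ⇒ ω_s²/ω_c² = 100/31
Coupling ω_c² = ω_c¹ ⇒ overall = 7/25 × 100/31 = 28/31

28/31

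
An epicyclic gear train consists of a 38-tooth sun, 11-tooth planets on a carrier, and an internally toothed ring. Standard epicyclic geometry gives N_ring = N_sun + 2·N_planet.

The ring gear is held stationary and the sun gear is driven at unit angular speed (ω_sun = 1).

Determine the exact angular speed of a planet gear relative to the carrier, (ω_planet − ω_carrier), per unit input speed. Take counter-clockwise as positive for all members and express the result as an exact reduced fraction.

N_ring = 38 + 2·11 = 60
38(ω_s−ω_c) = −60(ω_r−ω_c),  ω_r=0, ω_s=1
38(1−ω_c) = −60(0−ω_c)  ⇒  98ω_c = 38  ⇒  ω_c = 19/49
sun–planet: 38·(1−19/49) = −11·(ω_p−ω_c)  ⇒  ω_p−ω_c = −(38/11)·(30/49) = -1140/539

-1140/539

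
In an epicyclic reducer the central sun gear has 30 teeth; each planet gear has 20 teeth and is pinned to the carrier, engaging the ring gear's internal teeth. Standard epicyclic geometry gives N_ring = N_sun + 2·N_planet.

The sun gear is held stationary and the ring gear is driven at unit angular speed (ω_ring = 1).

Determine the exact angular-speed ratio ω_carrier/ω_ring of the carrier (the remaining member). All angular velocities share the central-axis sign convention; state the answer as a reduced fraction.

7/10

N_ring = 30 + 2·20 = 70
30(ω_s−ω_c) = −70(ω_r−ω_c),  ω_s=0, ω_r=1
30(0−ω_c) = −70(1−ω_c)  ⇒  100ω_c = 70  ⇒  ω_c = 7/10
ω_c/ω_r = 7/10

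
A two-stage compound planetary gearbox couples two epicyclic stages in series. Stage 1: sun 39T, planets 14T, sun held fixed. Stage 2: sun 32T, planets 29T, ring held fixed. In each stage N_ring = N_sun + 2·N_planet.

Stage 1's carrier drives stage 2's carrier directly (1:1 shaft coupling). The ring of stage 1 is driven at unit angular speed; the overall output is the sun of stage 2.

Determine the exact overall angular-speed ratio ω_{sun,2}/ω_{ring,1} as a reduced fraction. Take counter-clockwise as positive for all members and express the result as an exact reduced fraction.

4087/1696

Stage 1: N_ring = 39 + 2·14 = 67
Stage 1: 39(ω_s−ω_c) = −67(ω_r−ω_c),  ω_s=0, ω_r=1
Stage 1: 39(0−ω_c) = −67(1−ω_c)  ⇒  106ω_c = 67  ⇒  ω_c = 67/106
  ⇒ ω_c¹/ω_r¹ = 67/106
Stage 2: N_ring = 32 + 2·29 = 90
Stage 2: 32(ω_s−ω_c) = −90(ω_r−ω_c),  ω_r=0, ω_c=1
Stage 2: ω_s = 1 − (90/32)(0−1) = 61/16
  ⇒ ω_s²/ω_c² = 61/16
Coupling ω_c² = ω_c¹ ⇒ overall = 67/106 × 61/16 = 4087/1696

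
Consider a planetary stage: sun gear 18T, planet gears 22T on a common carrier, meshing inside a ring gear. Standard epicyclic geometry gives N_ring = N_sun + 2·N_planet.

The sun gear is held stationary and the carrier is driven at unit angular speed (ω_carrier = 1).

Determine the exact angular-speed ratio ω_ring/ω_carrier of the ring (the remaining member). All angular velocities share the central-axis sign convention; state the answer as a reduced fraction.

40/31

N_ring = 18 + 2·22 = 62
18(ω_s−ω_c) = −62(ω_r−ω_c),  ω_s=0, ω_c=1
ω_r = 1 − (18/62)(0−1) = 40/31
ω_r/ω_c = 40/31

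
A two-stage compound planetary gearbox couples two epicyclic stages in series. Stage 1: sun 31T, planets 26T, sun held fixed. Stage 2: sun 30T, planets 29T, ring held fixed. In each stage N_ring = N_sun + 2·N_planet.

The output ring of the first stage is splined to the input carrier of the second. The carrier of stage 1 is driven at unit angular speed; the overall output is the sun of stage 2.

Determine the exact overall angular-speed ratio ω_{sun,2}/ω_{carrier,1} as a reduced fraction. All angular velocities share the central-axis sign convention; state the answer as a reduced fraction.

2242/415

Stage 1: N_ring = 31 + 2·26 = 83
Stage 1: 31(ω_s−ω_c) = −83(ω_r−ω_c),  ω_s=0, ω_c=1
Stage 1: ω_r = 1 − (31/83)(0−1) = 114/83
  ⇒ ω_r¹/ω_c¹ = 114/83
Stage 2: N_ring = 30 + 2·29 = 88
Stage 2: 30(ω_s−ω_c) = −88(ω_r−ω_c),  ω_r=0, ω_c=1
Stage 2: ω_s = 1 − (88/30)(0−1) = 59/15
  ⇒ ω_s²/ω_c² = 59/15
Coupling ω_c² = ω_r¹ ⇒ overall = 114/83 × 59/15 = 2242/415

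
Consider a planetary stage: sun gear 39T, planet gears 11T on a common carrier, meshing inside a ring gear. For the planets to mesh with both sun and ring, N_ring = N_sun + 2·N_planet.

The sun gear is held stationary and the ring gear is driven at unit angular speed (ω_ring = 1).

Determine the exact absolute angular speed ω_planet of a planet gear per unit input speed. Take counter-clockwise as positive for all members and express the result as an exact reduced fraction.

N_ring = 39 + 2·11 = 61
39(ω_s−ω_c) = −61(ω_r−ω_c),  ω_s=0, ω_r=1
39(0−ω_c) = −61(1−ω_c)  ⇒  100ω_c = 61  ⇒  ω_c = 61/100
sun–planet: 39·(0−61/100) = −11·(ω_p−ω_c)  ⇒  ω_p−ω_c = −(39/11)·(-61/100) = 2379/1100
ω_p = 61/100 + 2379/1100 = 61/22

61/22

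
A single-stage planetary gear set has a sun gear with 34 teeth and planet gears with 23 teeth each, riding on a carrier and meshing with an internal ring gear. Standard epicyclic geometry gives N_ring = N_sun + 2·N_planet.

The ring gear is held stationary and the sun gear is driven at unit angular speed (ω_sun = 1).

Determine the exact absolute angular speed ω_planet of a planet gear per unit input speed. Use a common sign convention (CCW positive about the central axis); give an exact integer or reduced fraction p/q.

-17/23

N_ring = 34 + 2·23 = 80
34(ω_s−ω_c) = −80(ω_r−ω_c),  ω_r=0, ω_s=1
34(1−ω_c) = −80(0−ω_c)  ⇒  114ω_c = 34  ⇒  ω_c = 17/57
sun–planet: 34·(1−17/57) = −23·(ω_p−ω_c)  ⇒  ω_p−ω_c = −(34/23)·(40/57) = -1360/1311
ω_p = 17/57 − 1360/1311 = -17/23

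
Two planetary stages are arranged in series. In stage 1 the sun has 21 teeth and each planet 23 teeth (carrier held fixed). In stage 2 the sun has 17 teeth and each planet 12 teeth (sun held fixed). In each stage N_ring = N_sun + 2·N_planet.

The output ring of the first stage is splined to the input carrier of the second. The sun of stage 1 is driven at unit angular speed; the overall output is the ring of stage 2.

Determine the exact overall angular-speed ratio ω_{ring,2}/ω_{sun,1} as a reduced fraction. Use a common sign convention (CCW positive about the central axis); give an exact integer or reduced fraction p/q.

-1218/2747

Stage 1: N_ring = 21 + 2·23 = 67
Stage 1: 21(ω_s−ω_c) = −67(ω_r−ω_c),  ω_c=0, ω_s=1
Stage 1: ω_r = 0 − (21/67)(1−0) = -21/67
  ⇒ ω_r¹/ω_s¹ = -21/67
Stage 2: N_ring = 17 + 2·12 = 41
Stage 2: 17(ω_s−ω_c) = −41(ω_r−ω_c),  ω_s=0, ω_c=1
Stage 2: ω_r = 1 − (17/41)(0−1) = 58/41
  ⇒ ω_r²/ω_c² = 58/41
Coupling ω_c² = ω_r¹ ⇒ overall = -21/67 × 58/41 = -1218/2747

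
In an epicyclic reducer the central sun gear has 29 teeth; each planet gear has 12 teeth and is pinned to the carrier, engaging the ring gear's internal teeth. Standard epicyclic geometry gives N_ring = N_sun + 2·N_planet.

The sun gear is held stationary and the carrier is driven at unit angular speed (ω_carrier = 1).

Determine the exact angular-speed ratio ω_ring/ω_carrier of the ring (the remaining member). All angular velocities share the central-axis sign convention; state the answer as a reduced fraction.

N_ring = 29 + 2·12 = 53
29(ω_s−ω_c) = −53(ω_r−ω_c),  ω_s=0, ω_c=1
ω_r = 1 − (29/53)(0−1) = 82/53
ω_r/ω_c = 82/53

82/53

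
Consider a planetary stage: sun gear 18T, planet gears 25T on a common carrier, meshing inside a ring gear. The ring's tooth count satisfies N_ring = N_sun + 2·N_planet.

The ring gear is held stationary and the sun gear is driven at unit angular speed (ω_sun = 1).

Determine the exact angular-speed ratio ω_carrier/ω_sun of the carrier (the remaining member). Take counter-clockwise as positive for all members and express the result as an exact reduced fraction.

N_ring = 18 + 2·25 = 68
18(ω_s−ω_c) = −68(ω_r−ω_c),  ω_r=0, ω_s=1
18(1−ω_c) = −68(0−ω_c)  ⇒  86ω_c = 18  ⇒  ω_c = 9/43
ω_c/ω_s = 9/43

9/43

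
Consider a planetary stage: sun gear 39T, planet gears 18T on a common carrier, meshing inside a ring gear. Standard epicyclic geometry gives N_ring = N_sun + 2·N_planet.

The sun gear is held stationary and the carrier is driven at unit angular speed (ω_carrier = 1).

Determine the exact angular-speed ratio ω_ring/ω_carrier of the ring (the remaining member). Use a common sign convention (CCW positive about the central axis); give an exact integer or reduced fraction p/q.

N_ring = 39 + 2·18 = 75
39(ω_s−ω_c) = −75(ω_r−ω_c),  ω_s=0, ω_c=1
ω_r = 1 − (39/75)(0−1) = 38/25
ω_r/ω_c = 38/25

38/25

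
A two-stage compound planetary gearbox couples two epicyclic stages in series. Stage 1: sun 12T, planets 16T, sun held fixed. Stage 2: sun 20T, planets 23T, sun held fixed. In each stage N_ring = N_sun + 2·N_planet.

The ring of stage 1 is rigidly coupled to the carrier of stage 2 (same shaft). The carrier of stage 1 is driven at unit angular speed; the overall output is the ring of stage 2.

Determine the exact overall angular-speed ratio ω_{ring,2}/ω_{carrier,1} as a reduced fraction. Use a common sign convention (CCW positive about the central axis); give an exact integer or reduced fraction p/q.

602/363

Stage 1: N_ring = 12 + 2·16 = 44
Stage 1: 12(ω_s−ω_c) = −44(ω_r−ω_c),  ω_s=0, ω_c=1
Stage 1: ω_r = 1 − (12/44)(0−1) = 14/11
  ⇒ ω_r¹/ω_c¹ = 14/11
Stage 2: N_ring = 20 + 2·23 = 66
Stage 2: 20(ω_s−ω_c) = −66(ω_r−ω_c),  ω_s=0, ω_c=1
Stage 2: ω_r = 1 − (20/66)(0−1) = 43/33
  ⇒ ω_r²/ω_c² = 43/33
Coupling ω_c² = ω_r¹ ⇒ overall = 14/11 × 43/33 = 602/363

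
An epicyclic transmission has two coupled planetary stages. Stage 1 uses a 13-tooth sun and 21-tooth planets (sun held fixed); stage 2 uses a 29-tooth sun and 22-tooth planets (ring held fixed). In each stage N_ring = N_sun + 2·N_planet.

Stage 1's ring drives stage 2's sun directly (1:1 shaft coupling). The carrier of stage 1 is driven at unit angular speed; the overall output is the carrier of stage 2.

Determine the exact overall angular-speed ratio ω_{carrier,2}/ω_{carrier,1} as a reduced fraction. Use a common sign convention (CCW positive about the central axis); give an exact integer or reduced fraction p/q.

58/165

Stage 1: N_ring = 13 + 2·21 = 55
Stage 1: 13(ω_s−ω_c) = −55(ω_r−ω_c),  ω_s=0, ω_c=1
Stage 1: ω_r = 1 − (13/55)(0−1) = 68/55
  ⇒ ω_r¹/ω_c¹ = 68/55
Stage 2: N_ring = 29 + 2·22 = 73
Stage 2: 29(ω_s−ω_c) = −73(ω_r−ω_c),  ω_r=0, ω_s=1
Stage 2: 29(1−ω_c) = −73(0−ω_c)  ⇒  102ω_c = 29  ⇒  ω_c = 29/102
  ⇒ ω_c²/ω_s² = 29/102
Coupling ω_s² = ω_r¹ ⇒ overall = 68/55 × 29/102 = 58/165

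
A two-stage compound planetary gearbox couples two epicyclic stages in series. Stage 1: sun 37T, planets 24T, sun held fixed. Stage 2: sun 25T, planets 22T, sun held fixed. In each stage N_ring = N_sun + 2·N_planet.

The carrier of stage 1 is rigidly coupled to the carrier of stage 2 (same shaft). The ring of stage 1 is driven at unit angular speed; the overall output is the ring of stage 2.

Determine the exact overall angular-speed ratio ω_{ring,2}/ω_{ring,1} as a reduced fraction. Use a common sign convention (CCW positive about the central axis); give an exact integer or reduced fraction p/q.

Stage 1: N_ring = 37 + 2·24 = 85
Stage 1: 37(ω_s−ω_c) = −85(ω_r−ω_c),  ω_s=0, ω_r=1
Stage 1: 37(0−ω_c) = −85(1−ω_c)  ⇒  122ω_c = 85  ⇒  ω_c = 85/122
  ⇒ ω_c¹/ω_r¹ = 85/122
Stage 2: N_ring = 25 + 2·22 = 69
Stage 2: 25(ω_s−ω_c) = −69(ω_r−ω_c),  ω_s=0, ω_c=1
Stage 2: ω_r = 1 − (25/69)(0−1) = 94/69
  ⇒ ω_r²/ω_c² = 94/69
Coupling ω_c² = ω_c¹ ⇒ overall = 85/122 × 94/69 = 3995/4209

3995/4209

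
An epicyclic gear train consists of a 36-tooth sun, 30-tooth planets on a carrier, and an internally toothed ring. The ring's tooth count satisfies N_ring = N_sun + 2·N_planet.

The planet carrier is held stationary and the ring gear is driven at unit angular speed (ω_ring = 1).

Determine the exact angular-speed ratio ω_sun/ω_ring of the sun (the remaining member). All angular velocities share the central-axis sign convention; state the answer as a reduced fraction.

-8/3

N_ring = 36 + 2·30 = 96
36(ω_s−ω_c) = −96(ω_r−ω_c),  ω_c=0, ω_r=1
ω_s = 0 − (96/36)(1−0) = -8/3
ω_s/ω_r = -8/3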